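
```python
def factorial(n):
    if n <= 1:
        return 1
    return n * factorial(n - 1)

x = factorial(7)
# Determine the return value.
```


factorial(7)
= 7 * factorial(6)
= 7 * 6 * factorial(5)
= 7 * 6 * 5 * factorial(4)
= 7 * 6 * 5 * 4 * factorial(3)
= 7 * 6 * 5 * 4 * 3 * factorial(2)
= 7 * 6 * 5 * 4 * 3 * 2 * factorial(1)
= 7 * 6 * 5 * 4 * 3 * 2 * 1
= 5040


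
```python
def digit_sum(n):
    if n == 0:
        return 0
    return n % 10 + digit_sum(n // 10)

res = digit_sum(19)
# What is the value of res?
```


digit_sum(19)
= 9 + digit_sum(1)
= 9 + 1 + digit_sum(0)
= 9 + 1 + 0
= 10


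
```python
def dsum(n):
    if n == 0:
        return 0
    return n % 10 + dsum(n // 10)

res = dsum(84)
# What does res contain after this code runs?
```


dsum(84)
= 4 + dsum(8)
= 4 + 8 + dsum(0)
= 4 + 8 + 0
= 12


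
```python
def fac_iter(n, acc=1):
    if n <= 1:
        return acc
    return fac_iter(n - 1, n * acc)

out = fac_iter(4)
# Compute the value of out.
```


fac_iter(4, 1)
= fac_iter(3, 4 * 1) = fac_iter(3, 4)
= fac_iter(2, 3 * 4) = fac_iter(2, 12)
= fac_iter(1, 2 * 12) = fac_iter(1, 24)
n <= 1, return acc = 24


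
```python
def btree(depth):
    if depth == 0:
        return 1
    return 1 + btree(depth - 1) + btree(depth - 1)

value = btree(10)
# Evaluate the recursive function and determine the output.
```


btree(10)
= 1 + btree(9) + btree(9)
= 1 + 2 * btree(9)
btree(k) = 2^(k+1) - 1
btree(0) = 1
btree(1) = 3
btree(2) = 7
btree(3) = 15
btree(4) = 31
btree(10) = 2^11 - 1 = 2047


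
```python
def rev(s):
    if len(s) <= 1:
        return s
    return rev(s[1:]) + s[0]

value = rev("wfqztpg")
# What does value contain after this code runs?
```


rev("wfqztpg")
= rev("fqztpg") + "w"
= rev("qztpg") + "f" + "w"
= rev("ztpg") + "q" + "f" + "w"
= rev("tpg") + "z" + "q" + "f" + "w"
= rev("pg") + "t" + "z" + "q" + "f" + "w"
= rev("g") + "p" + "t" + "z" + "q" + "f" + "w"
= "g" + "p" + "t" + "z" + "q" + "f" + "w"
= "gptzqfw"


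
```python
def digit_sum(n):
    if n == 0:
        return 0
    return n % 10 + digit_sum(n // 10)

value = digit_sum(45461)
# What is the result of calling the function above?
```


digit_sum(45461)
= 1 + digit_sum(4546)
= 1 + 6 + digit_sum(454)
= 1 + 6 + 4 + digit_sum(45)
= 1 + 6 + 4 + 5 + digit_sum(4)
= 1 + 6 + 4 + 5 + 4 + digit_sum(0)
= 1 + 6 + 4 + 5 + 4 + 0
= 20


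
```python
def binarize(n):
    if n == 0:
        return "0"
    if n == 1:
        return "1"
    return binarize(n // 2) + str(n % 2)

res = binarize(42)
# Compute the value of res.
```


binarize(42)
= binarize(21) + "0"
= binarize(10) + "1" + "0"
= binarize(5) + "0" + "1" + "0"
= binarize(2) + "1" + "0" + "1" + "0"
= binarize(1) + "0" + "1" + "0" + "1" + "0"
= "1" + "0" + "1" + "0" + "1" + "0"
= "101010"


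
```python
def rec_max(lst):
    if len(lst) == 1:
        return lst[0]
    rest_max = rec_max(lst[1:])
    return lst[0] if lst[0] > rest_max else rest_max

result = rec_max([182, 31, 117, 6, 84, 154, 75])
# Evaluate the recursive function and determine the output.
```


rec_max([182, 31, 117, 6, 84, 154, 75])
= compare 182 with rec_max([31, 117, 6, 84, 154, 75])
= compare 31 with rec_max([117, 6, 84, 154, 75])
= compare 117 with rec_max([6, 84, 154, 75])
= compare 6 with rec_max([84, 154, 75])
= compare 84 with rec_max([154, 75])
= compare 154 with rec_max([75])
Base: rec_max([75]) = 75
compare 154 with 75: max = 154
compare 84 with 154: max = 154
compare 6 with 154: max = 154
compare 117 with 154: max = 154
compare 31 with 154: max = 154
compare 182 with 154: max = 182
= 182


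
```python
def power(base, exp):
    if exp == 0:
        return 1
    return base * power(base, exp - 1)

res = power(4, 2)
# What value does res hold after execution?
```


power(4, 2)
= 4 * power(4, 1)
= 4 * 4 * power(4, 0)
= 4 * 4 * 1
= 16


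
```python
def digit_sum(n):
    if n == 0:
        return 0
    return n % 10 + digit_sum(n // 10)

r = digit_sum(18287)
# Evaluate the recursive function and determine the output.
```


digit_sum(18287)
= 7 + digit_sum(1828)
= 7 + 8 + digit_sum(182)
= 7 + 8 + 2 + digit_sum(18)
= 7 + 8 + 2 + 8 + digit_sum(1)
= 7 + 8 + 2 + 8 + 1 + digit_sum(0)
= 7 + 8 + 2 + 8 + 1 + 0
= 26


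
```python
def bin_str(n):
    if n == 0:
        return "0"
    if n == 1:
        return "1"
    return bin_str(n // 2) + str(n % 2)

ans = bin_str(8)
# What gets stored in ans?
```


bin_str(8)
= bin_str(4) + "0"
= bin_str(2) + "0" + "0"
= bin_str(1) + "0" + "0" + "0"
= "1" + "0" + "0" + "0"
= "1000"


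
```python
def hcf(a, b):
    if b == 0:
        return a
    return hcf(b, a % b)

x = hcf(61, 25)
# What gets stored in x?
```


hcf(61, 25)
= hcf(25, 61 % 25) = hcf(25, 11)
= hcf(11, 25 % 11) = hcf(11, 3)
= hcf(3, 11 % 3) = hcf(3, 2)
= hcf(2, 3 % 2) = hcf(2, 1)
= hcf(1, 2 % 1) = hcf(1, 0)
b == 0, return a = 1


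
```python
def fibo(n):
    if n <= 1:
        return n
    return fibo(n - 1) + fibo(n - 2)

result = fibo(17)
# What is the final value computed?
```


fibo(17)
= fibo(16) + fibo(15)
= (fibo(15) + fibo(14)) + fibo(15)
Computing bottom-up: fibo(0)=0, fibo(1)=1, fibo(2)=1, fibo(3)=2, fibo(4)=3, fibo(5)=5, fibo(6)=8, fibo(7)=13, fibo(8)=21, fibo(9)=34, fibo(10)=55, fibo(11)=89, fibo(12)=144, fibo(13)=233, fibo(14)=377, fibo(15)=610, fibo(16)=987, fibo(17)=1597
= 1597


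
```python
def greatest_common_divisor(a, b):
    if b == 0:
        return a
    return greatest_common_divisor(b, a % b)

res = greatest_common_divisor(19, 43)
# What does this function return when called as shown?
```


greatest_common_divisor(19, 43)
= greatest_common_divisor(43, 19 % 43) = greatest_common_divisor(43, 19)
= greatest_common_divisor(19, 43 % 19) = greatest_common_divisor(19, 5)
= greatest_common_divisor(5, 19 % 5) = greatest_common_divisor(5, 4)
= greatest_common_divisor(4, 5 % 4) = greatest_common_divisor(4, 1)
= greatest_common_divisor(1, 4 % 1) = greatest_common_divisor(1, 0)
b == 0, return a = 1


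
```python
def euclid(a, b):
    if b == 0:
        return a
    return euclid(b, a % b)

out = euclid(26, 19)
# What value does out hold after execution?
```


euclid(26, 19)
= euclid(19, 26 % 19) = euclid(19, 7)
= euclid(7, 19 % 7) = euclid(7, 5)
= euclid(5, 7 % 5) = euclid(5, 2)
= euclid(2, 5 % 2) = euclid(2, 1)
= euclid(1, 2 % 1) = euclid(1, 0)
b == 0, return a = 1


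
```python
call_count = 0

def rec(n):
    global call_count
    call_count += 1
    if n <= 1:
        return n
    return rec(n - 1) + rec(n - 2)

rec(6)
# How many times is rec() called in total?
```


rec(6) calls rec(5) and rec(4); each non-base call branches into two more.
Let C(k) = total number of calls made by rec(k), including the call to rec(k) itself.
Base cases: C(0) = 1, C(1) = 1
Recurrence: C(k) = 1 + C(k-1) + C(k-2)
  C(2) = 1 + C(1) + C(0) = 1 + 1 + 1 = 3
  C(3) = 1 + C(2) + C(1) = 1 + 3 + 1 = 5
  C(4) = 1 + C(3) + C(2) = 1 + 5 + 3 = 9
  C(5) = 1 + C(4) + C(3) = 1 + 9 + 5 = 15
  C(6) = 1 + C(5) + C(4) = 1 + 15 + 9 = 25
Total calls = C(6) = 25


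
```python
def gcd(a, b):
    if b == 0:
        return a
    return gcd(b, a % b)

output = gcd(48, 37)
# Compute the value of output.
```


gcd(48, 37)
= gcd(37, 48 % 37) = gcd(37, 11)
= gcd(11, 37 % 11) = gcd(11, 4)
= gcd(4, 11 % 4) = gcd(4, 3)
= gcd(3, 4 % 3) = gcd(3, 1)
= gcd(1, 3 % 1) = gcd(1, 0)
b == 0, return a = 1


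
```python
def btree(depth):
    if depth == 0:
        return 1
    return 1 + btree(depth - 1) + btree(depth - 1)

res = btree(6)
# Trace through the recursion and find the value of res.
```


btree(6)
= 1 + btree(5) + btree(5)
= 1 + 2 * btree(5)
btree(k) = 2^(k+1) - 1
btree(0) = 1
btree(1) = 3
btree(2) = 7
btree(3) = 15
btree(4) = 31
btree(6) = 2^7 - 1 = 127


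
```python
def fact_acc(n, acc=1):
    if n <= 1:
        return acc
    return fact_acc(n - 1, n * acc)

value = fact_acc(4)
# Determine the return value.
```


fact_acc(4, 1)
= fact_acc(3, 4 * 1) = fact_acc(3, 4)
= fact_acc(2, 3 * 4) = fact_acc(2, 12)
= fact_acc(1, 2 * 12) = fact_acc(1, 24)
n <= 1, return acc = 24


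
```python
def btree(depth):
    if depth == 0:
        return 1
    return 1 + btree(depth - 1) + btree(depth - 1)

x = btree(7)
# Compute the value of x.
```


btree(7)
= 1 + btree(6) + btree(6)
= 1 + 2 * btree(6)
btree(k) = 2^(k+1) - 1
btree(0) = 1
btree(1) = 3
btree(2) = 7
btree(3) = 15
btree(4) = 31
btree(7) = 2^8 - 1 = 255


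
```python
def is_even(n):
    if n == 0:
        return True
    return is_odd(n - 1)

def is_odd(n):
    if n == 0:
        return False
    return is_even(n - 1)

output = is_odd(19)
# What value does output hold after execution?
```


is_odd(19)
= is_even(18)
= is_odd(17)
= is_even(16)
= is_odd(15)
= is_even(14)
= is_odd(13)
= is_even(12)
= is_odd(11)
= is_even(10)
= is_odd(9)
= is_even(8)
= is_odd(7)
= is_even(6)
= is_odd(5)
= is_even(4)
= is_odd(3)
= is_even(2)
= is_odd(1)
= is_even(0)
n == 0: return True
= True


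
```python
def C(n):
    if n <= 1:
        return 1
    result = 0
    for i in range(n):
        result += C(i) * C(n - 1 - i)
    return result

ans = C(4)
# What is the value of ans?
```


C(4)
= sum of C(i) * C(4-1-i) for i in 0..3
First compute sub-values bottom-up:
  C(0) = 1, C(1) = 1
  C(2) = 1*1 + 1*1 = 2
  C(3) = 1*2 + 1*1 + 2*1 = 5
Now C(4):
  C(0)*C(3) = 1*5 = 5
  C(1)*C(2) = 1*2 = 2
  C(2)*C(1) = 2*1 = 2
  C(3)*C(0) = 5*1 = 5
= 5 + 2 + 2 + 5
= 14


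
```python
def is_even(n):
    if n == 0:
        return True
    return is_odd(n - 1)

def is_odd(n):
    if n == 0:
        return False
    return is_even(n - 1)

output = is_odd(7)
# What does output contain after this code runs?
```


is_odd(7)
= is_even(6)
= is_odd(5)
= is_even(4)
= is_odd(3)
= is_even(2)
= is_odd(1)
= is_even(0)
n == 0: return True
= True


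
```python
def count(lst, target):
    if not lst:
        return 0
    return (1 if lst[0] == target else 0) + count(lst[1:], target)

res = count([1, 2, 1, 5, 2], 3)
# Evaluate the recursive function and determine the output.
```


count([1, 2, 1, 5, 2], 3)
lst[0]=1 != 3: 0 + count([2, 1, 5, 2], 3)
lst[0]=2 != 3: 0 + count([1, 5, 2], 3)
lst[0]=1 != 3: 0 + count([5, 2], 3)
lst[0]=5 != 3: 0 + count([2], 3)
lst[0]=2 != 3: 0 + count([], 3)
= 0


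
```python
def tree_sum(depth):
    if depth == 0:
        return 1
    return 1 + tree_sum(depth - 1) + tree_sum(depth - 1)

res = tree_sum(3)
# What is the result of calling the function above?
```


tree_sum(3)
= 1 + tree_sum(2) + tree_sum(2)
= 1 + 2 * tree_sum(2)
tree_sum(k) = 2^(k+1) - 1
tree_sum(0) = 1
tree_sum(1) = 3
tree_sum(2) = 7
tree_sum(3) = 15
tree_sum(3) = 2^4 - 1 = 15


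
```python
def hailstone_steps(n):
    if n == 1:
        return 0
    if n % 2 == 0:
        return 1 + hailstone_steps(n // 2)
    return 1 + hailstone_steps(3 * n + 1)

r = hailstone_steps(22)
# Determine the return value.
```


hailstone_steps(22)
22 is even -> hailstone_steps(11)
11 is odd -> 3*11+1 = 34 -> hailstone_steps(34)
34 is even -> hailstone_steps(17)
17 is odd -> 3*17+1 = 52 -> hailstone_steps(52)
52 is even -> hailstone_steps(26)
26 is even -> hailstone_steps(13)
13 is odd -> 3*13+1 = 40 -> hailstone_steps(40)
40 is even -> hailstone_steps(20)
20 is even -> hailstone_steps(10)
10 is even -> hailstone_steps(5)
5 is odd -> 3*5+1 = 16 -> hailstone_steps(16)
16 is even -> hailstone_steps(8)
8 is even -> hailstone_steps(4)
4 is even -> hailstone_steps(2)
2 is even -> hailstone_steps(1)
Reached 1 after 15 steps
= 15


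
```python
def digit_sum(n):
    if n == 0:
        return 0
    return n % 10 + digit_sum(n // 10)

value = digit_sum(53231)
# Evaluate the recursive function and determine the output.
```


digit_sum(53231)
= 1 + digit_sum(5323)
= 1 + 3 + digit_sum(532)
= 1 + 3 + 2 + digit_sum(53)
= 1 + 3 + 2 + 3 + digit_sum(5)
= 1 + 3 + 2 + 3 + 5 + digit_sum(0)
= 1 + 3 + 2 + 3 + 5 + 0
= 14


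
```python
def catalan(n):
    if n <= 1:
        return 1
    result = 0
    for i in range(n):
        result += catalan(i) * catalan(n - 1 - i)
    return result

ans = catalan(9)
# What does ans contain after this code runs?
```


catalan(9)
= sum of catalan(i) * catalan(9-1-i) for i in 0..8
First compute sub-values bottom-up:
  catalan(0) = 1, catalan(1) = 1
  catalan(2) = 1*1 + 1*1 = 2
  catalan(3) = 1*2 + 1*1 + 2*1 = 5
  catalan(4) = 1*5 + 1*2 + 2*1 + 5*1 = 14
  catalan(5) = 1*14 + 1*5 + 2*2 + 5*1 + 14*1 = 42
  catalan(6) = 1*42 + 1*14 + 2*5 + 5*2 + 14*1 + 42*1 = 132
  catalan(7) = 1*132 + 1*42 + 2*14 + 5*5 + 14*2 + 42*1 + 132*1 = 429
  catalan(8) = 1*429 + 1*132 + 2*42 + 5*14 + 14*5 + 42*2 + 132*1 + 429*1 = 1430
Now catalan(9):
  catalan(0)*catalan(8) = 1*1430 = 1430
  catalan(1)*catalan(7) = 1*429 = 429
  catalan(2)*catalan(6) = 2*132 = 264
  catalan(3)*catalan(5) = 5*42 = 210
  catalan(4)*catalan(4) = 14*14 = 196
  catalan(5)*catalan(3) = 42*5 = 210
  catalan(6)*catalan(2) = 132*2 = 264
  catalan(7)*catalan(1) = 429*1 = 429
  catalan(8)*catalan(0) = 1430*1 = 1430
= 1430 + 429 + 264 + 210 + 196 + 210 + 264 + 429 + 1430
= 4862


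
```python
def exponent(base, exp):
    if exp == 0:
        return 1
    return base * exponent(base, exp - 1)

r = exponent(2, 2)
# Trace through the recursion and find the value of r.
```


exponent(2, 2)
= 2 * exponent(2, 1)
= 2 * 2 * exponent(2, 0)
= 2 * 2 * 1
= 4


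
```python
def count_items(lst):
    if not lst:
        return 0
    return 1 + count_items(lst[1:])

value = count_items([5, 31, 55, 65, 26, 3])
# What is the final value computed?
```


count_items([5, 31, 55, 65, 26, 3])
= 1 + count_items([31, 55, 65, 26, 3])
= 1 + 1 + count_items([55, 65, 26, 3])
= 1 + 1 + 1 + count_items([65, 26, 3])
= 1 + 1 + 1 + 1 + count_items([26, 3])
= 1 + 1 + 1 + 1 + 1 + count_items([3])
= 1 + 1 + 1 + 1 + 1 + 1 + count_items([])
= 1 + 1 + 1 + 1 + 1 + 1 + 0
= 6


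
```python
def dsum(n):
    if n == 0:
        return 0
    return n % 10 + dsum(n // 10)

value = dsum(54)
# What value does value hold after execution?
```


dsum(54)
= 4 + dsum(5)
= 4 + 5 + dsum(0)
= 4 + 5 + 0
= 9


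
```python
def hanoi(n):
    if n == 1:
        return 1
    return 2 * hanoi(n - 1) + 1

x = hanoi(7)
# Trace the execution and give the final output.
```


hanoi(7)
= 2 * hanoi(6) + 1
= 2 * (2 * hanoi(5) + 1) + 1
= 2 * (2 * (2 * hanoi(4) + 1) + 1) + 1
= 2 * (2 * (2 * (2 * hanoi(3) + 1) + 1) + 1) + 1
= 2 * (2 * (2 * (2 * (2 * hanoi(2) + 1) + 1) + 1) + 1) + 1
= 2 * (2 * (2 * (2 * (2 * (2 * hanoi(1) + 1) + 1) + 1) + 1) + 1) + 1
Now compute bottom-up:
hanoi(1) = 1
hanoi(2) = 2 * 1 + 1 = 3
hanoi(3) = 2 * 3 + 1 = 7
hanoi(4) = 2 * 7 + 1 = 15
hanoi(5) = 2 * 15 + 1 = 31
hanoi(6) = 2 * 31 + 1 = 63
hanoi(7) = 2 * 63 + 1 = 127
= 127


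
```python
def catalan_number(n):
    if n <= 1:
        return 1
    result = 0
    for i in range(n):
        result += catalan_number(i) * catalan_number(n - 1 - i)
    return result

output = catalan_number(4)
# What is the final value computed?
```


catalan_number(4)
= sum of catalan_number(i) * catalan_number(4-1-i) for i in 0..3
First compute sub-values bottom-up:
  catalan_number(0) = 1, catalan_number(1) = 1
  catalan_number(2) = 1*1 + 1*1 = 2
  catalan_number(3) = 1*2 + 1*1 + 2*1 = 5
Now catalan_number(4):
  catalan_number(0)*catalan_number(3) = 1*5 = 5
  catalan_number(1)*catalan_number(2) = 1*2 = 2
  catalan_number(2)*catalan_number(1) = 2*1 = 2
  catalan_number(3)*catalan_number(0) = 5*1 = 5
= 5 + 2 + 2 + 5
= 14


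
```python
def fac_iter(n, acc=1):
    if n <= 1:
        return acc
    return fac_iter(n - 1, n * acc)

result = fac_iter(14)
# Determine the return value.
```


fac_iter(14, 1)
= fac_iter(13, 14 * 1) = fac_iter(13, 14)
= fac_iter(12, 13 * 14) = fac_iter(12, 182)
= fac_iter(11, 12 * 182) = fac_iter(11, 2184)
= fac_iter(10, 11 * 2184) = fac_iter(10, 24024)
= fac_iter(9, 10 * 24024) = fac_iter(9, 240240)
= fac_iter(8, 9 * 240240) = fac_iter(8, 2162160)
= fac_iter(7, 8 * 2162160) = fac_iter(7, 17297280)
= fac_iter(6, 7 * 17297280) = fac_iter(6, 121080960)
= fac_iter(5, 6 * 121080960) = fac_iter(5, 726485760)
= fac_iter(4, 5 * 726485760) = fac_iter(4, 3632428800)
= fac_iter(3, 4 * 3632428800) = fac_iter(3, 14529715200)
= fac_iter(2, 3 * 14529715200) = fac_iter(2, 43589145600)
= fac_iter(1, 2 * 43589145600) = fac_iter(1, 87178291200)
n <= 1, return acc = 87178291200


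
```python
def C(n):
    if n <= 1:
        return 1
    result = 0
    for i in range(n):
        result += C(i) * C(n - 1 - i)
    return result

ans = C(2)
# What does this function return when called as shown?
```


C(2)
= sum of C(i) * C(2-1-i) for i in 0..1
  C(0)*C(1) = 1*1 = 1
  C(1)*C(0) = 1*1 = 1
= 1 + 1
= 2


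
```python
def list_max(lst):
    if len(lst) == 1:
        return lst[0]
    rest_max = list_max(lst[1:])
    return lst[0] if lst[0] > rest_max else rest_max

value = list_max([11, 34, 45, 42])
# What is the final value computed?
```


list_max([11, 34, 45, 42])
= compare 11 with list_max([34, 45, 42])
= compare 34 with list_max([45, 42])
= compare 45 with list_max([42])
Base: list_max([42]) = 42
compare 45 with 42: max = 45
compare 34 with 45: max = 45
compare 11 with 45: max = 45
= 45


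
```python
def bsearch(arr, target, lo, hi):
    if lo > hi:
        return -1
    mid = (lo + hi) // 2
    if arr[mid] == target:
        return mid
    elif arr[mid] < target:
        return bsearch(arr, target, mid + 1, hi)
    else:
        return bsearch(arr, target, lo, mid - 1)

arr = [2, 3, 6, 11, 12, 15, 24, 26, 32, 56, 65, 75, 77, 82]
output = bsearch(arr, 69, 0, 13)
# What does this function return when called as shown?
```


bsearch(arr, 69, 0, 13)
lo=0, hi=13, mid=6, arr[mid]=24
24 < 69, search right half
lo=7, hi=13, mid=10, arr[mid]=65
65 < 69, search right half
lo=11, hi=13, mid=12, arr[mid]=77
77 > 69, search left half
lo=11, hi=11, mid=11, arr[mid]=75
75 > 69, search left half
lo > hi, target not found, return -1
= -1


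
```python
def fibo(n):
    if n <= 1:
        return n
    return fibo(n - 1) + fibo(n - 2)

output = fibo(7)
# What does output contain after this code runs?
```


fibo(7)
= fibo(6) + fibo(5)
= (fibo(5) + fibo(4)) + fibo(5)
Computing bottom-up: fibo(0)=0, fibo(1)=1, fibo(2)=1, fibo(3)=2, fibo(4)=3, fibo(5)=5, fibo(6)=8, fibo(7)=13
= 13


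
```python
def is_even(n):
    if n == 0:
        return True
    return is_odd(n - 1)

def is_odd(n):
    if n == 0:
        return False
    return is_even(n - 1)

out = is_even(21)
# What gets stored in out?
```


is_even(21)
= is_odd(20)
= is_even(19)
= is_odd(18)
= is_even(17)
= is_odd(16)
= is_even(15)
= is_odd(14)
= is_even(13)
= is_odd(12)
= is_even(11)
= is_odd(10)
= is_even(9)
= is_odd(8)
= is_even(7)
= is_odd(6)
= is_even(5)
= is_odd(4)
= is_even(3)
= is_odd(2)
= is_even(1)
= is_odd(0)
n == 0: return False
= False


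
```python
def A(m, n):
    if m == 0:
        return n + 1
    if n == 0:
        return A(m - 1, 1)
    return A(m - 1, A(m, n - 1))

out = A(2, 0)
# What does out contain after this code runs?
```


A(2, 0)
n == 0: return A(1, 1)
= A(1, 1) = 3
= 3


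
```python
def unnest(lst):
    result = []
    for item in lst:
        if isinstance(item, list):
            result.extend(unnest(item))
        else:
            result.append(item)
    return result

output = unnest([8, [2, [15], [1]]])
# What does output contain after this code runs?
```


unnest([8, [2, [15], [1]]])
Processing each element:
  8 is not a list -> append 8
  [2, [15], [1]] is a list -> unnest recursively -> [2, 15, 1]
= [8, 2, 15, 1]


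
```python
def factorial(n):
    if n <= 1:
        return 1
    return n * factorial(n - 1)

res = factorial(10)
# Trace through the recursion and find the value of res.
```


factorial(10)
= 10 * factorial(9)
= 10 * 9 * factorial(8)
= 10 * 9 * 8 * factorial(7)
= 10 * 9 * 8 * 7 * factorial(6)
= 10 * 9 * 8 * 7 * 6 * factorial(5)
= 10 * 9 * 8 * 7 * 6 * 5 * factorial(4)
= 10 * 9 * 8 * 7 * 6 * 5 * 4 * factorial(3)
= 10 * 9 * 8 * 7 * 6 * 5 * 4 * 3 * factorial(2)
= 10 * 9 * 8 * 7 * 6 * 5 * 4 * 3 * 2 * factorial(1)
= 10 * 9 * 8 * 7 * 6 * 5 * 4 * 3 * 2 * 1
= 3628800


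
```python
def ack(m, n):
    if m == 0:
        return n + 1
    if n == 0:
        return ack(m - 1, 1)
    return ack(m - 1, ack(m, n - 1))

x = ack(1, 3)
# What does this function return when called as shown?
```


ack(1, 3)
= ack(0, ack(1, 2))
First compute ack(1, 2) = 4
= ack(0, 4)
= 5


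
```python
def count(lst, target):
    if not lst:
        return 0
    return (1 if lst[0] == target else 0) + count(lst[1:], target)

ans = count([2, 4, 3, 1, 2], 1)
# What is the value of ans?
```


count([2, 4, 3, 1, 2], 1)
lst[0]=2 != 1: 0 + count([4, 3, 1, 2], 1)
lst[0]=4 != 1: 0 + count([3, 1, 2], 1)
lst[0]=3 != 1: 0 + count([1, 2], 1)
lst[0]=1 == 1: 1 + count([2], 1)
lst[0]=2 != 1: 0 + count([], 1)
= 1


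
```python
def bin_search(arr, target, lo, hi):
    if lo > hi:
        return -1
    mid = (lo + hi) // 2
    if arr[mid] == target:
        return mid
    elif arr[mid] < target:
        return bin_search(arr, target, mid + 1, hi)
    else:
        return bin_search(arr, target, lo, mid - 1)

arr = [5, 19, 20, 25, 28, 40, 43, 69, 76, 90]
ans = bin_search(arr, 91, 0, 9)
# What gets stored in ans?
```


bin_search(arr, 91, 0, 9)
lo=0, hi=9, mid=4, arr[mid]=28
28 < 91, search right half
lo=5, hi=9, mid=7, arr[mid]=69
69 < 91, search right half
lo=8, hi=9, mid=8, arr[mid]=76
76 < 91, search right half
lo=9, hi=9, mid=9, arr[mid]=90
90 < 91, search right half
lo > hi, target not found, return -1
= -1


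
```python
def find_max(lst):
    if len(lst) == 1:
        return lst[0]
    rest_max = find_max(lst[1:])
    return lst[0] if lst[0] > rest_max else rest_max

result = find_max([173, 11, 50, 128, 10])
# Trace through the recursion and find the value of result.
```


find_max([173, 11, 50, 128, 10])
= compare 173 with find_max([11, 50, 128, 10])
= compare 11 with find_max([50, 128, 10])
= compare 50 with find_max([128, 10])
= compare 128 with find_max([10])
Base: find_max([10]) = 10
compare 128 with 10: max = 128
compare 50 with 128: max = 128
compare 11 with 128: max = 128
compare 173 with 128: max = 173
= 173


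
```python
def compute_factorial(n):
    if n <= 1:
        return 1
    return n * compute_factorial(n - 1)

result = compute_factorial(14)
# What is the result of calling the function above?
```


compute_factorial(14)
= 14 * compute_factorial(13)
= 14 * 13 * compute_factorial(12)
= 14 * 13 * 12 * compute_factorial(11)
= 14 * 13 * 12 * 11 * compute_factorial(10)
= 14 * 13 * 12 * 11 * 10 * compute_factorial(9)
= 14 * 13 * 12 * 11 * 10 * 9 * compute_factorial(8)
= 14 * 13 * 12 * 11 * 10 * 9 * 8 * compute_factorial(7)
= 14 * 13 * 12 * 11 * 10 * 9 * 8 * 7 * compute_factorial(6)
= 14 * 13 * 12 * 11 * 10 * 9 * 8 * 7 * 6 * compute_factorial(5)
= 14 * 13 * 12 * 11 * 10 * 9 * 8 * 7 * 6 * 5 * compute_factorial(4)
= 14 * 13 * 12 * 11 * 10 * 9 * 8 * 7 * 6 * 5 * 4 * compute_factorial(3)
= 14 * 13 * 12 * 11 * 10 * 9 * 8 * 7 * 6 * 5 * 4 * 3 * compute_factorial(2)
= 14 * 13 * 12 * 11 * 10 * 9 * 8 * 7 * 6 * 5 * 4 * 3 * 2 * compute_factorial(1)
= 14 * 13 * 12 * 11 * 10 * 9 * 8 * 7 * 6 * 5 * 4 * 3 * 2 * 1
= 87178291200


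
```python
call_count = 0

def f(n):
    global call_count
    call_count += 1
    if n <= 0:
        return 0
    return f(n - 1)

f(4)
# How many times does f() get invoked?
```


f(4) calls f(3) calls ... calls f(0)
Total calls: 4 + 1 (for base case) = 5


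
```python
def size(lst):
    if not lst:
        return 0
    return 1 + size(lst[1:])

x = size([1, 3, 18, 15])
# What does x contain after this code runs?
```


size([1, 3, 18, 15])
= 1 + size([3, 18, 15])
= 1 + 1 + size([18, 15])
= 1 + 1 + 1 + size([15])
= 1 + 1 + 1 + 1 + size([])
= 1 + 1 + 1 + 1 + 0
= 4


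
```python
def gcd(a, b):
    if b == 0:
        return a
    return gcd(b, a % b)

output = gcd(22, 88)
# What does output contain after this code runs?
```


gcd(22, 88)
= gcd(88, 22 % 88) = gcd(88, 22)
= gcd(22, 88 % 22) = gcd(22, 0)
b == 0, return a = 22


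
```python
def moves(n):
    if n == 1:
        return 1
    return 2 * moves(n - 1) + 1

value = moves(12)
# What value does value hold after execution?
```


moves(12)
= 2 * moves(11) + 1
= 2 * (2 * moves(10) + 1) + 1
= 2 * (2 * (2 * moves(9) + 1) + 1) + 1
= 2 * (2 * (2 * (2 * moves(8) + 1) + 1) + 1) + 1
= 2 * (2 * (2 * (2 * (2 * moves(7) + 1) + 1) + 1) + 1) + 1
= 2 * (2 * (2 * (2 * (2 * (2 * moves(6) + 1) + 1) + 1) + 1) + 1) + 1
= 2 * (2 * (2 * (2 * (2 * (2 * (2 * moves(5) + 1) + 1) + 1) + 1) + 1) + 1) + 1
= 2 * (2 * (2 * (2 * (2 * (2 * (2 * (2 * moves(4) + 1) + 1) + 1) + 1) + 1) + 1) + 1) + 1
= 2 * (2 * (2 * (2 * (2 * (2 * (2 * (2 * (2 * moves(3) + 1) + 1) + 1) + 1) + 1) + 1) + 1) + 1) + 1
= 2 * (2 * (2 * (2 * (2 * (2 * (2 * (2 * (2 * (2 * moves(2) + 1) + 1) + 1) + 1) + 1) + 1) + 1) + 1) + 1) + 1
= 2 * (2 * (2 * (2 * (2 * (2 * (2 * (2 * (2 * (2 * (2 * moves(1) + 1) + 1) + 1) + 1) + 1) + 1) + 1) + 1) + 1) + 1) + 1
Now compute bottom-up:
moves(1) = 1
moves(2) = 2 * 1 + 1 = 3
moves(3) = 2 * 3 + 1 = 7
moves(4) = 2 * 7 + 1 = 15
moves(5) = 2 * 15 + 1 = 31
moves(6) = 2 * 31 + 1 = 63
moves(7) = 2 * 63 + 1 = 127
moves(8) = 2 * 127 + 1 = 255
moves(9) = 2 * 255 + 1 = 511
moves(10) = 2 * 511 + 1 = 1023
moves(11) = 2 * 1023 + 1 = 2047
moves(12) = 2 * 2047 + 1 = 4095
= 4095


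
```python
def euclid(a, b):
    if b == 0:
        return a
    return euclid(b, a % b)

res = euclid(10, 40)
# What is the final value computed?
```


euclid(10, 40)
= euclid(40, 10 % 40) = euclid(40, 10)
= euclid(10, 40 % 10) = euclid(10, 0)
b == 0, return a = 10


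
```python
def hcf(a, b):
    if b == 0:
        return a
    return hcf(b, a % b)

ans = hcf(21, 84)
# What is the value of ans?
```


hcf(21, 84)
= hcf(84, 21 % 84) = hcf(84, 21)
= hcf(21, 84 % 21) = hcf(21, 0)
b == 0, return a = 21


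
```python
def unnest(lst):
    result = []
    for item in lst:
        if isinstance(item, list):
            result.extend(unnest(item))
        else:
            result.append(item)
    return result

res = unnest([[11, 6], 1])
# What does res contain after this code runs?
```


unnest([[11, 6], 1])
Processing each element:
  [11, 6] is a list -> unnest recursively -> [11, 6]
  1 is not a list -> append 1
= [11, 6, 1]


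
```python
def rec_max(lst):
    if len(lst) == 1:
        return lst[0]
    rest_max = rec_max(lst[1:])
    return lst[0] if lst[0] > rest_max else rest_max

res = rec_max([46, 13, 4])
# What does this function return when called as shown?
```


rec_max([46, 13, 4])
= compare 46 with rec_max([13, 4])
= compare 13 with rec_max([4])
Base: rec_max([4]) = 4
compare 13 with 4: max = 13
compare 46 with 13: max = 46
= 46


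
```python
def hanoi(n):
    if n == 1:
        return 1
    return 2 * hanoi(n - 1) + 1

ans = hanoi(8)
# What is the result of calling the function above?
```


hanoi(8)
= 2 * hanoi(7) + 1
= 2 * (2 * hanoi(6) + 1) + 1
= 2 * (2 * (2 * hanoi(5) + 1) + 1) + 1
= 2 * (2 * (2 * (2 * hanoi(4) + 1) + 1) + 1) + 1
= 2 * (2 * (2 * (2 * (2 * hanoi(3) + 1) + 1) + 1) + 1) + 1
= 2 * (2 * (2 * (2 * (2 * (2 * hanoi(2) + 1) + 1) + 1) + 1) + 1) + 1
= 2 * (2 * (2 * (2 * (2 * (2 * (2 * hanoi(1) + 1) + 1) + 1) + 1) + 1) + 1) + 1
Now compute bottom-up:
hanoi(1) = 1
hanoi(2) = 2 * 1 + 1 = 3
hanoi(3) = 2 * 3 + 1 = 7
hanoi(4) = 2 * 7 + 1 = 15
hanoi(5) = 2 * 15 + 1 = 31
hanoi(6) = 2 * 31 + 1 = 63
hanoi(7) = 2 * 63 + 1 = 127
hanoi(8) = 2 * 127 + 1 = 255
= 255


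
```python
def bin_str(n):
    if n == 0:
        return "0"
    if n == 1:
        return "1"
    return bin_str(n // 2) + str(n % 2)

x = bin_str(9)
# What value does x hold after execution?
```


bin_str(9)
= bin_str(4) + "1"
= bin_str(2) + "0" + "1"
= bin_str(1) + "0" + "0" + "1"
= "1" + "0" + "0" + "1"
= "1001"


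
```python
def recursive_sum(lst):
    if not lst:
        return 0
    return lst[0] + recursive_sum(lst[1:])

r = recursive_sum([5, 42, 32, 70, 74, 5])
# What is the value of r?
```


recursive_sum([5, 42, 32, 70, 74, 5])
= 5 + recursive_sum([42, 32, 70, 74, 5])
= 5 + 42 + recursive_sum([32, 70, 74, 5])
= 5 + 42 + 32 + recursive_sum([70, 74, 5])
= 5 + 42 + 32 + 70 + recursive_sum([74, 5])
= 5 + 42 + 32 + 70 + 74 + recursive_sum([5])
= 5 + 42 + 32 + 70 + 74 + 5 + recursive_sum([])
= 5 + 42 + 32 + 70 + 74 + 5 + 0
= 228


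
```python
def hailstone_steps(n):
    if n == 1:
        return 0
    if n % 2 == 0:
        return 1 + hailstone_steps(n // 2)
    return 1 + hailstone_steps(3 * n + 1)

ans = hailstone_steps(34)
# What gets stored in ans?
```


hailstone_steps(34)
34 is even -> hailstone_steps(17)
17 is odd -> 3*17+1 = 52 -> hailstone_steps(52)
52 is even -> hailstone_steps(26)
26 is even -> hailstone_steps(13)
13 is odd -> 3*13+1 = 40 -> hailstone_steps(40)
40 is even -> hailstone_steps(20)
20 is even -> hailstone_steps(10)
10 is even -> hailstone_steps(5)
5 is odd -> 3*5+1 = 16 -> hailstone_steps(16)
16 is even -> hailstone_steps(8)
8 is even -> hailstone_steps(4)
4 is even -> hailstone_steps(2)
2 is even -> hailstone_steps(1)
Reached 1 after 13 steps
= 13


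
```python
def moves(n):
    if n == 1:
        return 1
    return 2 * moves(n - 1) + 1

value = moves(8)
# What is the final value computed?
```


moves(8)
= 2 * moves(7) + 1
= 2 * (2 * moves(6) + 1) + 1
= 2 * (2 * (2 * moves(5) + 1) + 1) + 1
= 2 * (2 * (2 * (2 * moves(4) + 1) + 1) + 1) + 1
= 2 * (2 * (2 * (2 * (2 * moves(3) + 1) + 1) + 1) + 1) + 1
= 2 * (2 * (2 * (2 * (2 * (2 * moves(2) + 1) + 1) + 1) + 1) + 1) + 1
= 2 * (2 * (2 * (2 * (2 * (2 * (2 * moves(1) + 1) + 1) + 1) + 1) + 1) + 1) + 1
Now compute bottom-up:
moves(1) = 1
moves(2) = 2 * 1 + 1 = 3
moves(3) = 2 * 3 + 1 = 7
moves(4) = 2 * 7 + 1 = 15
moves(5) = 2 * 15 + 1 = 31
moves(6) = 2 * 31 + 1 = 63
moves(7) = 2 * 63 + 1 = 127
moves(8) = 2 * 127 + 1 = 255
= 255


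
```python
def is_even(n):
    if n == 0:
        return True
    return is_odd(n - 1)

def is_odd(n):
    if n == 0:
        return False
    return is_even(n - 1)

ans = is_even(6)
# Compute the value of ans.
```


is_even(6)
= is_odd(5)
= is_even(4)
= is_odd(3)
= is_even(2)
= is_odd(1)
= is_even(0)
n == 0: return True
= True


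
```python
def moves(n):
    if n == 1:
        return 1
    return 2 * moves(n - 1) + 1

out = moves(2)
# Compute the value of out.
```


moves(2)
= 2 * moves(1) + 1
Now compute bottom-up:
moves(1) = 1
moves(2) = 2 * 1 + 1 = 3
= 3


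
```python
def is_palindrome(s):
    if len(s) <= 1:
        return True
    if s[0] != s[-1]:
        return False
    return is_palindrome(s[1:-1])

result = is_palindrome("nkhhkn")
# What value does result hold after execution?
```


is_palindrome("nkhhkn")
"nkhhkn": s[0]='n' == s[-1]='n' -> is_palindrome("khhk")
"khhk": s[0]='k' == s[-1]='k' -> is_palindrome("hh")
"hh": s[0]='h' == s[-1]='h' -> is_palindrome("")
"": len <= 1 -> True
= True


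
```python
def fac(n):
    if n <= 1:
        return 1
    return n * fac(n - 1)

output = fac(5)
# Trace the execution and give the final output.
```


fac(5)
= 5 * fac(4)
= 5 * 4 * fac(3)
= 5 * 4 * 3 * fac(2)
= 5 * 4 * 3 * 2 * fac(1)
= 5 * 4 * 3 * 2 * 1
= 120


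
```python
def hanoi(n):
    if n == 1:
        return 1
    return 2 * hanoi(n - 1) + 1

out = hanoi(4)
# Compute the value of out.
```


hanoi(4)
= 2 * hanoi(3) + 1
= 2 * (2 * hanoi(2) + 1) + 1
= 2 * (2 * (2 * hanoi(1) + 1) + 1) + 1
Now compute bottom-up:
hanoi(1) = 1
hanoi(2) = 2 * 1 + 1 = 3
hanoi(3) = 2 * 3 + 1 = 7
hanoi(4) = 2 * 7 + 1 = 15
= 15


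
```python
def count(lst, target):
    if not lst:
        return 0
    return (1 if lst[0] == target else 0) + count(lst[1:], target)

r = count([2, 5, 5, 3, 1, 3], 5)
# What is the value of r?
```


count([2, 5, 5, 3, 1, 3], 5)
lst[0]=2 != 5: 0 + count([5, 5, 3, 1, 3], 5)
lst[0]=5 == 5: 1 + count([5, 3, 1, 3], 5)
lst[0]=5 == 5: 1 + count([3, 1, 3], 5)
lst[0]=3 != 5: 0 + count([1, 3], 5)
lst[0]=1 != 5: 0 + count([3], 5)
lst[0]=3 != 5: 0 + count([], 5)
= 2


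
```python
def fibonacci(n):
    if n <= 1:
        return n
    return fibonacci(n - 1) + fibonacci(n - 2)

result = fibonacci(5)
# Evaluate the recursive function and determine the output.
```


fibonacci(5)
= fibonacci(4) + fibonacci(3)
= (fibonacci(3) + fibonacci(2)) + fibonacci(3)
Computing bottom-up: fibonacci(0)=0, fibonacci(1)=1, fibonacci(2)=1, fibonacci(3)=2, fibonacci(4)=3, fibonacci(5)=5
= 5


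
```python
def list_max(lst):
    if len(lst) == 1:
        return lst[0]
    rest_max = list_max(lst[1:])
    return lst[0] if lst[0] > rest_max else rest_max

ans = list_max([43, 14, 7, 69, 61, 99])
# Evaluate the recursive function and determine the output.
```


list_max([43, 14, 7, 69, 61, 99])
= compare 43 with list_max([14, 7, 69, 61, 99])
= compare 14 with list_max([7, 69, 61, 99])
= compare 7 with list_max([69, 61, 99])
= compare 69 with list_max([61, 99])
= compare 61 with list_max([99])
Base: list_max([99]) = 99
compare 61 with 99: max = 99
compare 69 with 99: max = 99
compare 7 with 99: max = 99
compare 14 with 99: max = 99
compare 43 with 99: max = 99
= 99


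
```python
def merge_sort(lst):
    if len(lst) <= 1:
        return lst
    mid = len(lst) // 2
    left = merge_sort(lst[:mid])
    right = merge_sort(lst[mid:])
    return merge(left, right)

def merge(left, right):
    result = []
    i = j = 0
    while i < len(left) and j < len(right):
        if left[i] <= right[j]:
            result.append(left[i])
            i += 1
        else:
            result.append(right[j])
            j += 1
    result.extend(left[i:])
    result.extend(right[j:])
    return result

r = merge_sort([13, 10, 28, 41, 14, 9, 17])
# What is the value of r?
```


merge_sort([13, 10, 28, 41, 14, 9, 17])
Split into [13, 10, 28] and [41, 14, 9, 17]
Left sorted: [10, 13, 28]
Right sorted: [9, 14, 17, 41]
Merge [10, 13, 28] and [9, 14, 17, 41]
= [9, 10, 13, 14, 17, 28, 41]


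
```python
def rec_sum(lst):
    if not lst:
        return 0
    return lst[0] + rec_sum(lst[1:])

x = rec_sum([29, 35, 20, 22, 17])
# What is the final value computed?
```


rec_sum([29, 35, 20, 22, 17])
= 29 + rec_sum([35, 20, 22, 17])
= 29 + 35 + rec_sum([20, 22, 17])
= 29 + 35 + 20 + rec_sum([22, 17])
= 29 + 35 + 20 + 22 + rec_sum([17])
= 29 + 35 + 20 + 22 + 17 + rec_sum([])
= 29 + 35 + 20 + 22 + 17 + 0
= 123


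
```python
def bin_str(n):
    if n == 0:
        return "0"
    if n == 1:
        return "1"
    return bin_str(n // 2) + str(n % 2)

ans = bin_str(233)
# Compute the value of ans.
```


bin_str(233)
= bin_str(116) + "1"
= bin_str(58) + "0" + "1"
= bin_str(29) + "0" + "0" + "1"
= bin_str(14) + "1" + "0" + "0" + "1"
= bin_str(7) + "0" + "1" + "0" + "0" + "1"
= bin_str(3) + "1" + "0" + "1" + "0" + "0" + "1"
= bin_str(1) + "1" + "1" + "0" + "1" + "0" + "0" + "1"
= "1" + "1" + "1" + "0" + "1" + "0" + "0" + "1"
= "11101001"


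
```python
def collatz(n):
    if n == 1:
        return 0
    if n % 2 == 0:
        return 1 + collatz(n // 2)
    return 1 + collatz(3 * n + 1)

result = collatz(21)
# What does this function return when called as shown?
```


collatz(21)
21 is odd -> 3*21+1 = 64 -> collatz(64)
64 is even -> collatz(32)
32 is even -> collatz(16)
16 is even -> collatz(8)
8 is even -> collatz(4)
4 is even -> collatz(2)
2 is even -> collatz(1)
Reached 1 after 7 steps
= 7


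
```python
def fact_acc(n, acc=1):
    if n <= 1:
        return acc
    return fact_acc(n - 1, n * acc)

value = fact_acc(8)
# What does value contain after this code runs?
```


fact_acc(8, 1)
= fact_acc(7, 8 * 1) = fact_acc(7, 8)
= fact_acc(6, 7 * 8) = fact_acc(6, 56)
= fact_acc(5, 6 * 56) = fact_acc(5, 336)
= fact_acc(4, 5 * 336) = fact_acc(4, 1680)
= fact_acc(3, 4 * 1680) = fact_acc(3, 6720)
= fact_acc(2, 3 * 6720) = fact_acc(2, 20160)
= fact_acc(1, 2 * 20160) = fact_acc(1, 40320)
n <= 1, return acc = 40320


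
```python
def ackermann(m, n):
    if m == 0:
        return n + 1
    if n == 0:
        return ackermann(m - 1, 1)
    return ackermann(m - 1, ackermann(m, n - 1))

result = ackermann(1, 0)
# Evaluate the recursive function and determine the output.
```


ackermann(1, 0)
n == 0: return ackermann(0, 1)
= ackermann(0, 1) = 2
= 2


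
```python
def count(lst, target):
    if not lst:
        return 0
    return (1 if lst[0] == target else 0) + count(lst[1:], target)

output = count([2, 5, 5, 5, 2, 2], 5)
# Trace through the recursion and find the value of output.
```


count([2, 5, 5, 5, 2, 2], 5)
lst[0]=2 != 5: 0 + count([5, 5, 5, 2, 2], 5)
lst[0]=5 == 5: 1 + count([5, 5, 2, 2], 5)
lst[0]=5 == 5: 1 + count([5, 2, 2], 5)
lst[0]=5 == 5: 1 + count([2, 2], 5)
lst[0]=2 != 5: 0 + count([2], 5)
lst[0]=2 != 5: 0 + count([], 5)
= 3


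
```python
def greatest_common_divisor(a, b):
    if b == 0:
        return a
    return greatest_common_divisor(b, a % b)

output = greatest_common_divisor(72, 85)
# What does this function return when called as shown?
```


greatest_common_divisor(72, 85)
= greatest_common_divisor(85, 72 % 85) = greatest_common_divisor(85, 72)
= greatest_common_divisor(72, 85 % 72) = greatest_common_divisor(72, 13)
= greatest_common_divisor(13, 72 % 13) = greatest_common_divisor(13, 7)
= greatest_common_divisor(7, 13 % 7) = greatest_common_divisor(7, 6)
= greatest_common_divisor(6, 7 % 6) = greatest_common_divisor(6, 1)
= greatest_common_divisor(1, 6 % 1) = greatest_common_divisor(1, 0)
b == 0, return a = 1


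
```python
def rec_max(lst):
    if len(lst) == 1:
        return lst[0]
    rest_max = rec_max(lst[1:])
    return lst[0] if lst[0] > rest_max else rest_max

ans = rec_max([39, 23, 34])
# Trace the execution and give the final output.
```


rec_max([39, 23, 34])
= compare 39 with rec_max([23, 34])
= compare 23 with rec_max([34])
Base: rec_max([34]) = 34
compare 23 with 34: max = 34
compare 39 with 34: max = 39
= 39


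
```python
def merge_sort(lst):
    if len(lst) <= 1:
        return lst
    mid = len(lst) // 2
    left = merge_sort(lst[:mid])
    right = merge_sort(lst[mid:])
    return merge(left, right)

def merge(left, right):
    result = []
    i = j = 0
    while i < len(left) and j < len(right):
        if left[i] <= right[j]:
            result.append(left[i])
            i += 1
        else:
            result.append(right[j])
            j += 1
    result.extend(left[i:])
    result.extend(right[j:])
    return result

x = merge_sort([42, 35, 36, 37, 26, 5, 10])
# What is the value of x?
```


merge_sort([42, 35, 36, 37, 26, 5, 10])
Split into [42, 35, 36] and [37, 26, 5, 10]
Left sorted: [35, 36, 42]
Right sorted: [5, 10, 26, 37]
Merge [35, 36, 42] and [5, 10, 26, 37]
= [5, 10, 26, 35, 36, 37, 42]


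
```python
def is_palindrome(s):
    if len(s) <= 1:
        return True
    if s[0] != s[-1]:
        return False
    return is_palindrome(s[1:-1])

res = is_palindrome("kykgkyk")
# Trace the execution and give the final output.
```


is_palindrome("kykgkyk")
"kykgkyk": s[0]='k' == s[-1]='k' -> is_palindrome("ykgky")
"ykgky": s[0]='y' == s[-1]='y' -> is_palindrome("kgk")
"kgk": s[0]='k' == s[-1]='k' -> is_palindrome("g")
"g": len <= 1 -> True
= True


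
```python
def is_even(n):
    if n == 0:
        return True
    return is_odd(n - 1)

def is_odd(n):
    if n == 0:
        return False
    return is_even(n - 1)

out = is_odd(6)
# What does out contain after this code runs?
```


is_odd(6)
= is_even(5)
= is_odd(4)
= is_even(3)
= is_odd(2)
= is_even(1)
= is_odd(0)
n == 0: return False
= False


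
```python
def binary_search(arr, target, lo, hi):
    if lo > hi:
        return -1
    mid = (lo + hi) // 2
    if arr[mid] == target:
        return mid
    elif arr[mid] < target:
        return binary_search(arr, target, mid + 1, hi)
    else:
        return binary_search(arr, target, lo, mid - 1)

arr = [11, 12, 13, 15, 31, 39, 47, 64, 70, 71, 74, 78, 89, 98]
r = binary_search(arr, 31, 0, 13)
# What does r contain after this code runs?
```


binary_search(arr, 31, 0, 13)
lo=0, hi=13, mid=6, arr[mid]=47
47 > 31, search left half
lo=0, hi=5, mid=2, arr[mid]=13
13 < 31, search right half
lo=3, hi=5, mid=4, arr[mid]=31
arr[4] == 31, found at index 4
= 4


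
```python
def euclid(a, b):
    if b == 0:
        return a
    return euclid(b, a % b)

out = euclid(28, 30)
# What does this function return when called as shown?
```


euclid(28, 30)
= euclid(30, 28 % 30) = euclid(30, 28)
= euclid(28, 30 % 28) = euclid(28, 2)
= euclid(2, 28 % 2) = euclid(2, 0)
b == 0, return a = 2
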